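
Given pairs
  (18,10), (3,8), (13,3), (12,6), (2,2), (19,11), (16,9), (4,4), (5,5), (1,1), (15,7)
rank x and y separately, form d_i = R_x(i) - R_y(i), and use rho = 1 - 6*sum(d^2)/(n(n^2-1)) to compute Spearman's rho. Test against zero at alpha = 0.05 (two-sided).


Step 1: Rank x and y separately (midranks; no ties here).
rank(x): 18->10, 3->3, 13->7, 12->6, 2->2, 19->11, 16->9, 4->4, 5->5, 1->1, 15->8
rank(y): 10->10, 8->8, 3->3, 6->6, 2->2, 11->11, 9->9, 4->4, 5->5, 1->1, 7->7
Step 2: d_i = R_x(i) - R_y(i); compute d_i^2.
  (10-10)^2=0, (3-8)^2=25, (7-3)^2=16, (6-6)^2=0, (2-2)^2=0, (11-11)^2=0, (9-9)^2=0, (4-4)^2=0, (5-5)^2=0, (1-1)^2=0, (8-7)^2=1
sum(d^2) = 42.
Step 3: rho = 1 - 6*42 / (11*(11^2 - 1)) = 1 - 252/1320 = 0.809091.
Step 4: Under H0, t = rho * sqrt((n-2)/(1-rho^2)) = 4.1302 ~ t(9).
Step 5: Two-sided p-value from the t-distribution with 9 df = 0.002559.
Step 6: alpha = 0.05. reject H0.

rho = 0.8091, p = 0.002559, reject H0 at alpha = 0.05.


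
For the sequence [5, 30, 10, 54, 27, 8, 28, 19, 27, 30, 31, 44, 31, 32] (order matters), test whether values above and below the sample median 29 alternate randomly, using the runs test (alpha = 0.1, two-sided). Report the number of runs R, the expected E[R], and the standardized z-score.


Step 1: Compute median = 29; label A = above, B = below.
Labels in order: BABABBBBBAAAAA  (n_A = 7, n_B = 7)
Step 2: Count runs R = 6.
Step 3: Under H0 (random ordering), E[R] = 2*n_A*n_B/(n_A+n_B) + 1 = 2*7*7/14 + 1 = 8.0000.
        Var[R] = 2*n_A*n_B*(2*n_A*n_B - n_A - n_B) / ((n_A+n_B)^2 * (n_A+n_B-1)) = 8232/2548 = 3.2308.
        SD[R] = 1.7974.
Step 4: Continuity-corrected z = (R + 0.5 - E[R]) / SD[R] = (6 + 0.5 - 8.0000) / 1.7974 = -0.8345.
Step 5: Two-sided p-value via normal approximation = 2*(1 - Phi(|z|)) = 0.403986.
Step 6: alpha = 0.1. fail to reject H0.

R = 6, z = -0.8345, p = 0.403986, fail to reject H0.


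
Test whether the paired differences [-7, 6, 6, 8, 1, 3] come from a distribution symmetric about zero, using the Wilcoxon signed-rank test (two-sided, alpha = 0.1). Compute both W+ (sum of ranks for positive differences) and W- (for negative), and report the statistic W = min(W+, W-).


Step 1: Drop any zero differences (none here) and take |d_i|.
|d| = [7, 6, 6, 8, 1, 3]
Step 2: Midrank |d_i| (ties get averaged ranks).
ranks: |7|->5, |6|->3.5, |6|->3.5, |8|->6, |1|->1, |3|->2
Step 3: Attach original signs; sum ranks with positive sign and with negative sign.
W+ = 3.5 + 3.5 + 6 + 1 + 2 = 16
W- = 5 = 5
(Check: W+ + W- = 21 should equal n(n+1)/2 = 21.)
Step 4: Test statistic W = min(W+, W-) = 5.
Step 5: Ties in |d|, so use the tie-corrected normal approximation.
        E[W] = n(n+1)/4 = 6*7/4 = 10.5.
        Tie groups: |d|=6 (t=2); sum(t^3 - t) = 6.
        Var[W] = n(n+1)(2n+1)/24 - sum(t^3-t)/48 = 546/24 - 6/48 = 22.625.
        z = (W - E[W]) / sqrt(Var[W]) = (5 - 10.5) / 4.7566 = -1.1563.
        Two-sided p = 2*Phi(z) = 0.247561.
Step 6: alpha = 0.1. fail to reject H0.

W+ = 16, W- = 5, W = min = 5, p = 0.247561, fail to reject H0.


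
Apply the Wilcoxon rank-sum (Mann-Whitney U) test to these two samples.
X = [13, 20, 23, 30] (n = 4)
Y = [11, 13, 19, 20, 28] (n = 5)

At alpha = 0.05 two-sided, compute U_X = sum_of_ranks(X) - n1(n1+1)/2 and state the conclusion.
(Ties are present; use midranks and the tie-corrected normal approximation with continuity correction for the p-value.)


Step 1: Combine and sort all 9 observations; assign midranks.
sorted (value, group): (11,Y), (13,X), (13,Y), (19,Y), (20,X), (20,Y), (23,X), (28,Y), (30,X)
ranks: 11->1, 13->2.5, 13->2.5, 19->4, 20->5.5, 20->5.5, 23->7, 28->8, 30->9
Step 2: Rank sum for X: R1 = 2.5 + 5.5 + 7 + 9 = 24.
Step 3: U_X = R1 - n1(n1+1)/2 = 24 - 4*5/2 = 24 - 10 = 14.
       U_Y = n1*n2 - U_X = 20 - 14 = 6.
Step 4: Ties are present, so use the tie-corrected normal approximation (with continuity correction) for the p-value.
Step 5: p-value = 0.387282; compare to alpha = 0.05. fail to reject H0.

U_X = 14, p = 0.387282, fail to reject H0 at alpha = 0.05.


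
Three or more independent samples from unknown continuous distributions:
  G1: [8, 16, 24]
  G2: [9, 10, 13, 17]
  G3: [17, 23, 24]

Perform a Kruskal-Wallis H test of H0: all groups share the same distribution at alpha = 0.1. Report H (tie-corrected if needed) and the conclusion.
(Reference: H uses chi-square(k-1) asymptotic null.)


Step 1: Combine all N = 10 observations and assign midranks.
sorted (value, group, rank): (8,G1,1), (9,G2,2), (10,G2,3), (13,G2,4), (16,G1,5), (17,G2,6.5), (17,G3,6.5), (23,G3,8), (24,G1,9.5), (24,G3,9.5)
Step 2: Sum ranks within each group.
R_1 = 15.5 (n_1 = 3)
R_2 = 15.5 (n_2 = 4)
R_3 = 24 (n_3 = 3)
Step 3: H = 12/(N(N+1)) * sum(R_i^2/n_i) - 3(N+1)
     = 12/(10*11) * (15.5^2/3 + 15.5^2/4 + 24^2/3) - 3*11
     = 0.109091 * 332.146 - 33
     = 3.234091.
Step 4: Ties present; correction factor C = 1 - 12/(10^3 - 10) = 0.987879. Corrected H = 3.234091 / 0.987879 = 3.273773.
Step 5: Under H0, H ~ chi^2(2); p-value = 0.194585.
Step 6: alpha = 0.1. fail to reject H0.

H = 3.2738, df = 2, p = 0.194585, fail to reject H0.


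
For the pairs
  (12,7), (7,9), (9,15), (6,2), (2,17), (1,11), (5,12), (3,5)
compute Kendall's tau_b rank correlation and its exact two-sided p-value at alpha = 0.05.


Step 1: Enumerate the 28 unordered pairs (i,j) with i<j and classify each by sign(x_j-x_i) * sign(y_j-y_i).
  (1,2):dx=-5,dy=+2->D; (1,3):dx=-3,dy=+8->D; (1,4):dx=-6,dy=-5->C; (1,5):dx=-10,dy=+10->D
  (1,6):dx=-11,dy=+4->D; (1,7):dx=-7,dy=+5->D; (1,8):dx=-9,dy=-2->C; (2,3):dx=+2,dy=+6->C
  (2,4):dx=-1,dy=-7->C; (2,5):dx=-5,dy=+8->D; (2,6):dx=-6,dy=+2->D; (2,7):dx=-2,dy=+3->D
  (2,8):dx=-4,dy=-4->C; (3,4):dx=-3,dy=-13->C; (3,5):dx=-7,dy=+2->D; (3,6):dx=-8,dy=-4->C
  (3,7):dx=-4,dy=-3->C; (3,8):dx=-6,dy=-10->C; (4,5):dx=-4,dy=+15->D; (4,6):dx=-5,dy=+9->D
  (4,7):dx=-1,dy=+10->D; (4,8):dx=-3,dy=+3->D; (5,6):dx=-1,dy=-6->C; (5,7):dx=+3,dy=-5->D
  (5,8):dx=+1,dy=-12->D; (6,7):dx=+4,dy=+1->C; (6,8):dx=+2,dy=-6->D; (7,8):dx=-2,dy=-7->C
Step 2: C = 12, D = 16, total pairs = 28.
Step 3: tau = (C - D)/(n(n-1)/2) = (12 - 16)/28 = -0.142857.
Step 4: Exact two-sided p-value (enumerate n! = 40320 permutations of y under H0): p = 0.719544.
Step 5: alpha = 0.05. fail to reject H0.

tau_b = -0.1429 (C=12, D=16), p = 0.719544, fail to reject H0.


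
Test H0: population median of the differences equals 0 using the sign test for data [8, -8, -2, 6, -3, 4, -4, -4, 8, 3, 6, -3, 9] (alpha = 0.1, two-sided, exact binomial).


Step 1: Discard zero differences. Original n = 13; n_eff = number of nonzero differences = 13.
Nonzero differences (with sign): +8, -8, -2, +6, -3, +4, -4, -4, +8, +3, +6, -3, +9
Step 2: Count signs: positive = 7, negative = 6.
Step 3: Under H0: P(positive) = 0.5, so the number of positives S ~ Bin(13, 0.5).
Step 4: Two-sided exact p-value = sum of Bin(13,0.5) probabilities at or below the observed probability = 1.000000.
Step 5: alpha = 0.1. fail to reject H0.

n_eff = 13, pos = 7, neg = 6, p = 1.000000, fail to reject H0.


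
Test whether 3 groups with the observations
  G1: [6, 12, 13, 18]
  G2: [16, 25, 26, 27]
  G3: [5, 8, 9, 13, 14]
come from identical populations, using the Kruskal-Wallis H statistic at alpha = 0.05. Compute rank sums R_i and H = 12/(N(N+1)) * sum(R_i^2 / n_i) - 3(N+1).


Step 1: Combine all N = 13 observations and assign midranks.
sorted (value, group, rank): (5,G3,1), (6,G1,2), (8,G3,3), (9,G3,4), (12,G1,5), (13,G1,6.5), (13,G3,6.5), (14,G3,8), (16,G2,9), (18,G1,10), (25,G2,11), (26,G2,12), (27,G2,13)
Step 2: Sum ranks within each group.
R_1 = 23.5 (n_1 = 4)
R_2 = 45 (n_2 = 4)
R_3 = 22.5 (n_3 = 5)
Step 3: H = 12/(N(N+1)) * sum(R_i^2/n_i) - 3(N+1)
     = 12/(13*14) * (23.5^2/4 + 45^2/4 + 22.5^2/5) - 3*14
     = 0.065934 * 745.562 - 42
     = 7.157967.
Step 4: Ties present; correction factor C = 1 - 6/(13^3 - 13) = 0.997253. Corrected H = 7.157967 / 0.997253 = 7.177686.
Step 5: Under H0, H ~ chi^2(2); p-value = 0.027630.
Step 6: alpha = 0.05. reject H0.

H = 7.1777, df = 2, p = 0.027630, reject H0.


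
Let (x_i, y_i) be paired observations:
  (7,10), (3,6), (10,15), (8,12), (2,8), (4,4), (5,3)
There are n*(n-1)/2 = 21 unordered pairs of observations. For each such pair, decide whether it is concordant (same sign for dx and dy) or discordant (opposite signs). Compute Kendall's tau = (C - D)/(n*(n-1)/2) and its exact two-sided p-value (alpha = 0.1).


Step 1: Enumerate the 21 unordered pairs (i,j) with i<j and classify each by sign(x_j-x_i) * sign(y_j-y_i).
  (1,2):dx=-4,dy=-4->C; (1,3):dx=+3,dy=+5->C; (1,4):dx=+1,dy=+2->C; (1,5):dx=-5,dy=-2->C
  (1,6):dx=-3,dy=-6->C; (1,7):dx=-2,dy=-7->C; (2,3):dx=+7,dy=+9->C; (2,4):dx=+5,dy=+6->C
  (2,5):dx=-1,dy=+2->D; (2,6):dx=+1,dy=-2->D; (2,7):dx=+2,dy=-3->D; (3,4):dx=-2,dy=-3->C
  (3,5):dx=-8,dy=-7->C; (3,6):dx=-6,dy=-11->C; (3,7):dx=-5,dy=-12->C; (4,5):dx=-6,dy=-4->C
  (4,6):dx=-4,dy=-8->C; (4,7):dx=-3,dy=-9->C; (5,6):dx=+2,dy=-4->D; (5,7):dx=+3,dy=-5->D
  (6,7):dx=+1,dy=-1->D
Step 2: C = 15, D = 6, total pairs = 21.
Step 3: tau = (C - D)/(n(n-1)/2) = (15 - 6)/21 = 0.428571.
Step 4: Exact two-sided p-value (enumerate n! = 5040 permutations of y under H0): p = 0.238889.
Step 5: alpha = 0.1. fail to reject H0.

tau_b = 0.4286 (C=15, D=6), p = 0.238889, fail to reject H0.


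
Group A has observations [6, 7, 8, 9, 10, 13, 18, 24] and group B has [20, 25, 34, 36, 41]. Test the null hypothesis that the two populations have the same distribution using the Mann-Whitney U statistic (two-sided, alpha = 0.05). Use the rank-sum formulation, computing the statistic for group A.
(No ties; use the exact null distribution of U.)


Step 1: Combine and sort all 13 observations; assign midranks.
sorted (value, group): (6,X), (7,X), (8,X), (9,X), (10,X), (13,X), (18,X), (20,Y), (24,X), (25,Y), (34,Y), (36,Y), (41,Y)
ranks: 6->1, 7->2, 8->3, 9->4, 10->5, 13->6, 18->7, 20->8, 24->9, 25->10, 34->11, 36->12, 41->13
Step 2: Rank sum for X: R1 = 1 + 2 + 3 + 4 + 5 + 6 + 7 + 9 = 37.
Step 3: U_X = R1 - n1(n1+1)/2 = 37 - 8*9/2 = 37 - 36 = 1.
       U_Y = n1*n2 - U_X = 40 - 1 = 39.
Step 4: No ties, so the exact null distribution of U (based on enumerating the C(13,8) = 1287 equally likely rank assignments) gives the two-sided p-value.
Step 5: p-value = 0.003108; compare to alpha = 0.05. reject H0.

U_X = 1, p = 0.003108, reject H0 at alpha = 0.05.


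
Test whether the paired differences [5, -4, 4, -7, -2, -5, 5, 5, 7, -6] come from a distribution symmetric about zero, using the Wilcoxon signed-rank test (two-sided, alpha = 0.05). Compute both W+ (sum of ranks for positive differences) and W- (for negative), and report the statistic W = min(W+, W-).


Step 1: Drop any zero differences (none here) and take |d_i|.
|d| = [5, 4, 4, 7, 2, 5, 5, 5, 7, 6]
Step 2: Midrank |d_i| (ties get averaged ranks).
ranks: |5|->5.5, |4|->2.5, |4|->2.5, |7|->9.5, |2|->1, |5|->5.5, |5|->5.5, |5|->5.5, |7|->9.5, |6|->8
Step 3: Attach original signs; sum ranks with positive sign and with negative sign.
W+ = 5.5 + 2.5 + 5.5 + 5.5 + 9.5 = 28.5
W- = 2.5 + 9.5 + 1 + 5.5 + 8 = 26.5
(Check: W+ + W- = 55 should equal n(n+1)/2 = 55.)
Step 4: Test statistic W = min(W+, W-) = 26.5.
Step 5: Ties in |d|, so use the tie-corrected normal approximation.
        E[W] = n(n+1)/4 = 10*11/4 = 27.5.
        Tie groups: |d|=4 (t=2), |d|=5 (t=4), |d|=7 (t=2); sum(t^3 - t) = 72.
        Var[W] = n(n+1)(2n+1)/24 - sum(t^3-t)/48 = 2310/24 - 72/48 = 94.75.
        z = (W - E[W]) / sqrt(Var[W]) = (26.5 - 27.5) / 9.7340 = -0.1027.
        Two-sided p = 2*Phi(z) = 0.918175.
Step 6: alpha = 0.05. fail to reject H0.

W+ = 28.5, W- = 26.5, W = min = 26.5, p = 0.918175, fail to reject H0.


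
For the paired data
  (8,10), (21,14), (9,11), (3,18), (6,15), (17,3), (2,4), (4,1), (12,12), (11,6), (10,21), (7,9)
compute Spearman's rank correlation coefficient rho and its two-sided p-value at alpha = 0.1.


Step 1: Rank x and y separately (midranks; no ties here).
rank(x): 8->6, 21->12, 9->7, 3->2, 6->4, 17->11, 2->1, 4->3, 12->10, 11->9, 10->8, 7->5
rank(y): 10->6, 14->9, 11->7, 18->11, 15->10, 3->2, 4->3, 1->1, 12->8, 6->4, 21->12, 9->5
Step 2: d_i = R_x(i) - R_y(i); compute d_i^2.
  (6-6)^2=0, (12-9)^2=9, (7-7)^2=0, (2-11)^2=81, (4-10)^2=36, (11-2)^2=81, (1-3)^2=4, (3-1)^2=4, (10-8)^2=4, (9-4)^2=25, (8-12)^2=16, (5-5)^2=0
sum(d^2) = 260.
Step 3: rho = 1 - 6*260 / (12*(12^2 - 1)) = 1 - 1560/1716 = 0.090909.
Step 4: Under H0, t = rho * sqrt((n-2)/(1-rho^2)) = 0.2887 ~ t(10).
Step 5: Two-sided p-value from the t-distribution with 10 df = 0.778725.
Step 6: alpha = 0.1. fail to reject H0.

rho = 0.0909, p = 0.778725, fail to reject H0 at alpha = 0.1.


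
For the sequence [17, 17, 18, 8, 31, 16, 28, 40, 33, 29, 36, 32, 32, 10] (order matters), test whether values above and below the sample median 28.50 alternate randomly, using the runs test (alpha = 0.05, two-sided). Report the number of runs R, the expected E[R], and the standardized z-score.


Step 1: Compute median = 28.50; label A = above, B = below.
Labels in order: BBBBABBAAAAAAB  (n_A = 7, n_B = 7)
Step 2: Count runs R = 5.
Step 3: Under H0 (random ordering), E[R] = 2*n_A*n_B/(n_A+n_B) + 1 = 2*7*7/14 + 1 = 8.0000.
        Var[R] = 2*n_A*n_B*(2*n_A*n_B - n_A - n_B) / ((n_A+n_B)^2 * (n_A+n_B-1)) = 8232/2548 = 3.2308.
        SD[R] = 1.7974.
Step 4: Continuity-corrected z = (R + 0.5 - E[R]) / SD[R] = (5 + 0.5 - 8.0000) / 1.7974 = -1.3909.
Step 5: Two-sided p-value via normal approximation = 2*(1 - Phi(|z|)) = 0.164264.
Step 6: alpha = 0.05. fail to reject H0.

R = 5, z = -1.3909, p = 0.164264, fail to reject H0.


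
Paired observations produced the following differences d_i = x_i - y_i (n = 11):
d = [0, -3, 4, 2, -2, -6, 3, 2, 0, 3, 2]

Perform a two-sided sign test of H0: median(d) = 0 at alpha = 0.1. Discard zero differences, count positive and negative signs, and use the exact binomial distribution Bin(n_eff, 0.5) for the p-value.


Step 1: Discard zero differences. Original n = 11; n_eff = number of nonzero differences = 9.
Nonzero differences (with sign): -3, +4, +2, -2, -6, +3, +2, +3, +2
Step 2: Count signs: positive = 6, negative = 3.
Step 3: Under H0: P(positive) = 0.5, so the number of positives S ~ Bin(9, 0.5).
Step 4: Two-sided exact p-value = sum of Bin(9,0.5) probabilities at or below the observed probability = 0.507812.
Step 5: alpha = 0.1. fail to reject H0.

n_eff = 9, pos = 6, neg = 3, p = 0.507812, fail to reject H0.


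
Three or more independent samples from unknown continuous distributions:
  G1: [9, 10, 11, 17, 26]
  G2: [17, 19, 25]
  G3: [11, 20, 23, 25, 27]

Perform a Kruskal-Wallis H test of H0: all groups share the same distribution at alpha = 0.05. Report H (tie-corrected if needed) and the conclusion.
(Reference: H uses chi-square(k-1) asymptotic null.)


Step 1: Combine all N = 13 observations and assign midranks.
sorted (value, group, rank): (9,G1,1), (10,G1,2), (11,G1,3.5), (11,G3,3.5), (17,G1,5.5), (17,G2,5.5), (19,G2,7), (20,G3,8), (23,G3,9), (25,G2,10.5), (25,G3,10.5), (26,G1,12), (27,G3,13)
Step 2: Sum ranks within each group.
R_1 = 24 (n_1 = 5)
R_2 = 23 (n_2 = 3)
R_3 = 44 (n_3 = 5)
Step 3: H = 12/(N(N+1)) * sum(R_i^2/n_i) - 3(N+1)
     = 12/(13*14) * (24^2/5 + 23^2/3 + 44^2/5) - 3*14
     = 0.065934 * 678.733 - 42
     = 2.751648.
Step 4: Ties present; correction factor C = 1 - 18/(13^3 - 13) = 0.991758. Corrected H = 2.751648 / 0.991758 = 2.774515.
Step 5: Under H0, H ~ chi^2(2); p-value = 0.249759.
Step 6: alpha = 0.05. fail to reject H0.

H = 2.7745, df = 2, p = 0.249759, fail to reject H0.


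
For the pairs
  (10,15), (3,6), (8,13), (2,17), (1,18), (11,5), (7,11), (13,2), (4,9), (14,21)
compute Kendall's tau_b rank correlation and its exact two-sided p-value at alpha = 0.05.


Step 1: Enumerate the 45 unordered pairs (i,j) with i<j and classify each by sign(x_j-x_i) * sign(y_j-y_i).
  (1,2):dx=-7,dy=-9->C; (1,3):dx=-2,dy=-2->C; (1,4):dx=-8,dy=+2->D; (1,5):dx=-9,dy=+3->D
  (1,6):dx=+1,dy=-10->D; (1,7):dx=-3,dy=-4->C; (1,8):dx=+3,dy=-13->D; (1,9):dx=-6,dy=-6->C
  (1,10):dx=+4,dy=+6->C; (2,3):dx=+5,dy=+7->C; (2,4):dx=-1,dy=+11->D; (2,5):dx=-2,dy=+12->D
  (2,6):dx=+8,dy=-1->D; (2,7):dx=+4,dy=+5->C; (2,8):dx=+10,dy=-4->D; (2,9):dx=+1,dy=+3->C
  (2,10):dx=+11,dy=+15->C; (3,4):dx=-6,dy=+4->D; (3,5):dx=-7,dy=+5->D; (3,6):dx=+3,dy=-8->D
  (3,7):dx=-1,dy=-2->C; (3,8):dx=+5,dy=-11->D; (3,9):dx=-4,dy=-4->C; (3,10):dx=+6,dy=+8->C
  (4,5):dx=-1,dy=+1->D; (4,6):dx=+9,dy=-12->D; (4,7):dx=+5,dy=-6->D; (4,8):dx=+11,dy=-15->D
  (4,9):dx=+2,dy=-8->D; (4,10):dx=+12,dy=+4->C; (5,6):dx=+10,dy=-13->D; (5,7):dx=+6,dy=-7->D
  (5,8):dx=+12,dy=-16->D; (5,9):dx=+3,dy=-9->D; (5,10):dx=+13,dy=+3->C; (6,7):dx=-4,dy=+6->D
  (6,8):dx=+2,dy=-3->D; (6,9):dx=-7,dy=+4->D; (6,10):dx=+3,dy=+16->C; (7,8):dx=+6,dy=-9->D
  (7,9):dx=-3,dy=-2->C; (7,10):dx=+7,dy=+10->C; (8,9):dx=-9,dy=+7->D; (8,10):dx=+1,dy=+19->C
  (9,10):dx=+10,dy=+12->C
Step 2: C = 19, D = 26, total pairs = 45.
Step 3: tau = (C - D)/(n(n-1)/2) = (19 - 26)/45 = -0.155556.
Step 4: Exact two-sided p-value (enumerate n! = 3628800 permutations of y under H0): p = 0.600654.
Step 5: alpha = 0.05. fail to reject H0.

tau_b = -0.1556 (C=19, D=26), p = 0.600654, fail to reject H0.


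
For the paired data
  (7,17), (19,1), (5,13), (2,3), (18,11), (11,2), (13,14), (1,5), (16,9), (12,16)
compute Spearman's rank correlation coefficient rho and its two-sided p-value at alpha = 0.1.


Step 1: Rank x and y separately (midranks; no ties here).
rank(x): 7->4, 19->10, 5->3, 2->2, 18->9, 11->5, 13->7, 1->1, 16->8, 12->6
rank(y): 17->10, 1->1, 13->7, 3->3, 11->6, 2->2, 14->8, 5->4, 9->5, 16->9
Step 2: d_i = R_x(i) - R_y(i); compute d_i^2.
  (4-10)^2=36, (10-1)^2=81, (3-7)^2=16, (2-3)^2=1, (9-6)^2=9, (5-2)^2=9, (7-8)^2=1, (1-4)^2=9, (8-5)^2=9, (6-9)^2=9
sum(d^2) = 180.
Step 3: rho = 1 - 6*180 / (10*(10^2 - 1)) = 1 - 1080/990 = -0.090909.
Step 4: Under H0, t = rho * sqrt((n-2)/(1-rho^2)) = -0.2582 ~ t(8).
Step 5: Two-sided p-value from the t-distribution with 8 df = 0.802772.
Step 6: alpha = 0.1. fail to reject H0.

rho = -0.0909, p = 0.802772, fail to reject H0 at alpha = 0.1.


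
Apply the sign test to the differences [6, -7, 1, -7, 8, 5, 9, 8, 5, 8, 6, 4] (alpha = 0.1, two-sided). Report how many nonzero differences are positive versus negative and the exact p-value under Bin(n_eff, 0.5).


Step 1: Discard zero differences. Original n = 12; n_eff = number of nonzero differences = 12.
Nonzero differences (with sign): +6, -7, +1, -7, +8, +5, +9, +8, +5, +8, +6, +4
Step 2: Count signs: positive = 10, negative = 2.
Step 3: Under H0: P(positive) = 0.5, so the number of positives S ~ Bin(12, 0.5).
Step 4: Two-sided exact p-value = sum of Bin(12,0.5) probabilities at or below the observed probability = 0.038574.
Step 5: alpha = 0.1. reject H0.

n_eff = 12, pos = 10, neg = 2, p = 0.038574, reject H0.


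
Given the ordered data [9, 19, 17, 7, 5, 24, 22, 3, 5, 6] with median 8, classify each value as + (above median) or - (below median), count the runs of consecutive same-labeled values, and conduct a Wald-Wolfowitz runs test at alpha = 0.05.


Step 1: Compute median = 8; label A = above, B = below.
Labels in order: AAABBAABBB  (n_A = 5, n_B = 5)
Step 2: Count runs R = 4.
Step 3: Under H0 (random ordering), E[R] = 2*n_A*n_B/(n_A+n_B) + 1 = 2*5*5/10 + 1 = 6.0000.
        Var[R] = 2*n_A*n_B*(2*n_A*n_B - n_A - n_B) / ((n_A+n_B)^2 * (n_A+n_B-1)) = 2000/900 = 2.2222.
        SD[R] = 1.4907.
Step 4: Continuity-corrected z = (R + 0.5 - E[R]) / SD[R] = (4 + 0.5 - 6.0000) / 1.4907 = -1.0062.
Step 5: Two-sided p-value via normal approximation = 2*(1 - Phi(|z|)) = 0.314305.
Step 6: alpha = 0.05. fail to reject H0.

R = 4, z = -1.0062, p = 0.314305, fail to reject H0.


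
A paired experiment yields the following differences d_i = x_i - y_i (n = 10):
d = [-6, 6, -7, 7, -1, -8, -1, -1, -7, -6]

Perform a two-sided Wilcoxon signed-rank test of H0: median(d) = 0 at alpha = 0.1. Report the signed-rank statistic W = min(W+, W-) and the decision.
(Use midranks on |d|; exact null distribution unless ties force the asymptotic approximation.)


Step 1: Drop any zero differences (none here) and take |d_i|.
|d| = [6, 6, 7, 7, 1, 8, 1, 1, 7, 6]
Step 2: Midrank |d_i| (ties get averaged ranks).
ranks: |6|->5, |6|->5, |7|->8, |7|->8, |1|->2, |8|->10, |1|->2, |1|->2, |7|->8, |6|->5
Step 3: Attach original signs; sum ranks with positive sign and with negative sign.
W+ = 5 + 8 = 13
W- = 5 + 8 + 2 + 10 + 2 + 2 + 8 + 5 = 42
(Check: W+ + W- = 55 should equal n(n+1)/2 = 55.)
Step 4: Test statistic W = min(W+, W-) = 13.
Step 5: Ties in |d|, so use the tie-corrected normal approximation.
        E[W] = n(n+1)/4 = 10*11/4 = 27.5.
        Tie groups: |d|=1 (t=3), |d|=6 (t=3), |d|=7 (t=3); sum(t^3 - t) = 72.
        Var[W] = n(n+1)(2n+1)/24 - sum(t^3-t)/48 = 2310/24 - 72/48 = 94.75.
        z = (W - E[W]) / sqrt(Var[W]) = (13 - 27.5) / 9.7340 = -1.4896.
        Two-sided p = 2*Phi(z) = 0.136322.
Step 6: alpha = 0.1. fail to reject H0.

W+ = 13, W- = 42, W = min = 13, p = 0.136322, fail to reject H0.


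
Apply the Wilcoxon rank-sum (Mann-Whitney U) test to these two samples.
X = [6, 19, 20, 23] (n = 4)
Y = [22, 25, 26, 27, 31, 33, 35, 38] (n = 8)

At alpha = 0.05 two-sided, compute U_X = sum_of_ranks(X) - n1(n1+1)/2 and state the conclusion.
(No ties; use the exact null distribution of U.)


Step 1: Combine and sort all 12 observations; assign midranks.
sorted (value, group): (6,X), (19,X), (20,X), (22,Y), (23,X), (25,Y), (26,Y), (27,Y), (31,Y), (33,Y), (35,Y), (38,Y)
ranks: 6->1, 19->2, 20->3, 22->4, 23->5, 25->6, 26->7, 27->8, 31->9, 33->10, 35->11, 38->12
Step 2: Rank sum for X: R1 = 1 + 2 + 3 + 5 = 11.
Step 3: U_X = R1 - n1(n1+1)/2 = 11 - 4*5/2 = 11 - 10 = 1.
       U_Y = n1*n2 - U_X = 32 - 1 = 31.
Step 4: No ties, so the exact null distribution of U (based on enumerating the C(12,4) = 495 equally likely rank assignments) gives the two-sided p-value.
Step 5: p-value = 0.008081; compare to alpha = 0.05. reject H0.

U_X = 1, p = 0.008081, reject H0 at alpha = 0.05.


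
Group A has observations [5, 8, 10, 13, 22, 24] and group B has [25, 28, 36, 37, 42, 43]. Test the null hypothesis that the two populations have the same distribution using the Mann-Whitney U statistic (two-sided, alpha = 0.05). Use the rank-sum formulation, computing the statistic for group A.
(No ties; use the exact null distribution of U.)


Step 1: Combine and sort all 12 observations; assign midranks.
sorted (value, group): (5,X), (8,X), (10,X), (13,X), (22,X), (24,X), (25,Y), (28,Y), (36,Y), (37,Y), (42,Y), (43,Y)
ranks: 5->1, 8->2, 10->3, 13->4, 22->5, 24->6, 25->7, 28->8, 36->9, 37->10, 42->11, 43->12
Step 2: Rank sum for X: R1 = 1 + 2 + 3 + 4 + 5 + 6 = 21.
Step 3: U_X = R1 - n1(n1+1)/2 = 21 - 6*7/2 = 21 - 21 = 0.
       U_Y = n1*n2 - U_X = 36 - 0 = 36.
Step 4: No ties, so the exact null distribution of U (based on enumerating the C(12,6) = 924 equally likely rank assignments) gives the two-sided p-value.
Step 5: p-value = 0.002165; compare to alpha = 0.05. reject H0.

U_X = 0, p = 0.002165, reject H0 at alpha = 0.05.


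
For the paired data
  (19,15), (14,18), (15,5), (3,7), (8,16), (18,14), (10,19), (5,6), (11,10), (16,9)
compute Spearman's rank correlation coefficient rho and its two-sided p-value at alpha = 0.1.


Step 1: Rank x and y separately (midranks; no ties here).
rank(x): 19->10, 14->6, 15->7, 3->1, 8->3, 18->9, 10->4, 5->2, 11->5, 16->8
rank(y): 15->7, 18->9, 5->1, 7->3, 16->8, 14->6, 19->10, 6->2, 10->5, 9->4
Step 2: d_i = R_x(i) - R_y(i); compute d_i^2.
  (10-7)^2=9, (6-9)^2=9, (7-1)^2=36, (1-3)^2=4, (3-8)^2=25, (9-6)^2=9, (4-10)^2=36, (2-2)^2=0, (5-5)^2=0, (8-4)^2=16
sum(d^2) = 144.
Step 3: rho = 1 - 6*144 / (10*(10^2 - 1)) = 1 - 864/990 = 0.127273.
Step 4: Under H0, t = rho * sqrt((n-2)/(1-rho^2)) = 0.3629 ~ t(8).
Step 5: Two-sided p-value from the t-distribution with 8 df = 0.726057.
Step 6: alpha = 0.1. fail to reject H0.

rho = 0.1273, p = 0.726057, fail to reject H0 at alpha = 0.1.


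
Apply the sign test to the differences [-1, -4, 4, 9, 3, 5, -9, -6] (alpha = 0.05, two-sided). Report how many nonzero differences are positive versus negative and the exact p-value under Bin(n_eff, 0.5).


Step 1: Discard zero differences. Original n = 8; n_eff = number of nonzero differences = 8.
Nonzero differences (with sign): -1, -4, +4, +9, +3, +5, -9, -6
Step 2: Count signs: positive = 4, negative = 4.
Step 3: Under H0: P(positive) = 0.5, so the number of positives S ~ Bin(8, 0.5).
Step 4: Two-sided exact p-value = sum of Bin(8,0.5) probabilities at or below the observed probability = 1.000000.
Step 5: alpha = 0.05. fail to reject H0.

n_eff = 8, pos = 4, neg = 4, p = 1.000000, fail to reject H0.


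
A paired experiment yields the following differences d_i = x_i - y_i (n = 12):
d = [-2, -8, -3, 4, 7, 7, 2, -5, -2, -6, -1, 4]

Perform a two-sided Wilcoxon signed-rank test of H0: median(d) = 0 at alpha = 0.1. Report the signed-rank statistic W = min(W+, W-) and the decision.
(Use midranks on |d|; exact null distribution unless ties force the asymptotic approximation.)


Step 1: Drop any zero differences (none here) and take |d_i|.
|d| = [2, 8, 3, 4, 7, 7, 2, 5, 2, 6, 1, 4]
Step 2: Midrank |d_i| (ties get averaged ranks).
ranks: |2|->3, |8|->12, |3|->5, |4|->6.5, |7|->10.5, |7|->10.5, |2|->3, |5|->8, |2|->3, |6|->9, |1|->1, |4|->6.5
Step 3: Attach original signs; sum ranks with positive sign and with negative sign.
W+ = 6.5 + 10.5 + 10.5 + 3 + 6.5 = 37
W- = 3 + 12 + 5 + 8 + 3 + 9 + 1 = 41
(Check: W+ + W- = 78 should equal n(n+1)/2 = 78.)
Step 4: Test statistic W = min(W+, W-) = 37.
Step 5: Ties in |d|, so use the tie-corrected normal approximation.
        E[W] = n(n+1)/4 = 12*13/4 = 39.
        Tie groups: |d|=2 (t=3), |d|=4 (t=2), |d|=7 (t=2); sum(t^3 - t) = 36.
        Var[W] = n(n+1)(2n+1)/24 - sum(t^3-t)/48 = 3900/24 - 36/48 = 161.75.
        z = (W - E[W]) / sqrt(Var[W]) = (37 - 39) / 12.7181 = -0.1573.
        Two-sided p = 2*Phi(z) = 0.875043.
Step 6: alpha = 0.1. fail to reject H0.

W+ = 37, W- = 41, W = min = 37, p = 0.875043, fail to reject H0.


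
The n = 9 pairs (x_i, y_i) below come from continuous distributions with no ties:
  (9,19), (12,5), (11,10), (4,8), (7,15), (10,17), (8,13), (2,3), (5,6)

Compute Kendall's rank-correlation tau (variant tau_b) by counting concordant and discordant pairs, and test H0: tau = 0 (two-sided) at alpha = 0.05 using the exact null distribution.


Step 1: Enumerate the 36 unordered pairs (i,j) with i<j and classify each by sign(x_j-x_i) * sign(y_j-y_i).
  (1,2):dx=+3,dy=-14->D; (1,3):dx=+2,dy=-9->D; (1,4):dx=-5,dy=-11->C; (1,5):dx=-2,dy=-4->C
  (1,6):dx=+1,dy=-2->D; (1,7):dx=-1,dy=-6->C; (1,8):dx=-7,dy=-16->C; (1,9):dx=-4,dy=-13->C
  (2,3):dx=-1,dy=+5->D; (2,4):dx=-8,dy=+3->D; (2,5):dx=-5,dy=+10->D; (2,6):dx=-2,dy=+12->D
  (2,7):dx=-4,dy=+8->D; (2,8):dx=-10,dy=-2->C; (2,9):dx=-7,dy=+1->D; (3,4):dx=-7,dy=-2->C
  (3,5):dx=-4,dy=+5->D; (3,6):dx=-1,dy=+7->D; (3,7):dx=-3,dy=+3->D; (3,8):dx=-9,dy=-7->C
  (3,9):dx=-6,dy=-4->C; (4,5):dx=+3,dy=+7->C; (4,6):dx=+6,dy=+9->C; (4,7):dx=+4,dy=+5->C
  (4,8):dx=-2,dy=-5->C; (4,9):dx=+1,dy=-2->D; (5,6):dx=+3,dy=+2->C; (5,7):dx=+1,dy=-2->D
  (5,8):dx=-5,dy=-12->C; (5,9):dx=-2,dy=-9->C; (6,7):dx=-2,dy=-4->C; (6,8):dx=-8,dy=-14->C
  (6,9):dx=-5,dy=-11->C; (7,8):dx=-6,dy=-10->C; (7,9):dx=-3,dy=-7->C; (8,9):dx=+3,dy=+3->C
Step 2: C = 22, D = 14, total pairs = 36.
Step 3: tau = (C - D)/(n(n-1)/2) = (22 - 14)/36 = 0.222222.
Step 4: Exact two-sided p-value (enumerate n! = 362880 permutations of y under H0): p = 0.476709.
Step 5: alpha = 0.05. fail to reject H0.

tau_b = 0.2222 (C=22, D=14), p = 0.476709, fail to reject H0.


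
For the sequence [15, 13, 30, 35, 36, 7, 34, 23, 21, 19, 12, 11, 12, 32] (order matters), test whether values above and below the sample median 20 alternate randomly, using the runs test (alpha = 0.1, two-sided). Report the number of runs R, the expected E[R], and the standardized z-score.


Step 1: Compute median = 20; label A = above, B = below.
Labels in order: BBAAABAAABBBBA  (n_A = 7, n_B = 7)
Step 2: Count runs R = 6.
Step 3: Under H0 (random ordering), E[R] = 2*n_A*n_B/(n_A+n_B) + 1 = 2*7*7/14 + 1 = 8.0000.
        Var[R] = 2*n_A*n_B*(2*n_A*n_B - n_A - n_B) / ((n_A+n_B)^2 * (n_A+n_B-1)) = 8232/2548 = 3.2308.
        SD[R] = 1.7974.
Step 4: Continuity-corrected z = (R + 0.5 - E[R]) / SD[R] = (6 + 0.5 - 8.0000) / 1.7974 = -0.8345.
Step 5: Two-sided p-value via normal approximation = 2*(1 - Phi(|z|)) = 0.403986.
Step 6: alpha = 0.1. fail to reject H0.

R = 6, z = -0.8345, p = 0.403986, fail to reject H0.


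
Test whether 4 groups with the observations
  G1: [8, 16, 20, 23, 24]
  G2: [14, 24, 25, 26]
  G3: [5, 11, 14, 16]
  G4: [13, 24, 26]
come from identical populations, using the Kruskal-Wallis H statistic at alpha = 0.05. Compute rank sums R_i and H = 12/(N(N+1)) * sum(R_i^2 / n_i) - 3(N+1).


Step 1: Combine all N = 16 observations and assign midranks.
sorted (value, group, rank): (5,G3,1), (8,G1,2), (11,G3,3), (13,G4,4), (14,G2,5.5), (14,G3,5.5), (16,G1,7.5), (16,G3,7.5), (20,G1,9), (23,G1,10), (24,G1,12), (24,G2,12), (24,G4,12), (25,G2,14), (26,G2,15.5), (26,G4,15.5)
Step 2: Sum ranks within each group.
R_1 = 40.5 (n_1 = 5)
R_2 = 47 (n_2 = 4)
R_3 = 17 (n_3 = 4)
R_4 = 31.5 (n_4 = 3)
Step 3: H = 12/(N(N+1)) * sum(R_i^2/n_i) - 3(N+1)
     = 12/(16*17) * (40.5^2/5 + 47^2/4 + 17^2/4 + 31.5^2/3) - 3*17
     = 0.044118 * 1283.3 - 51
     = 5.616176.
Step 4: Ties present; correction factor C = 1 - 42/(16^3 - 16) = 0.989706. Corrected H = 5.616176 / 0.989706 = 5.674591.
Step 5: Under H0, H ~ chi^2(3); p-value = 0.128561.
Step 6: alpha = 0.05. fail to reject H0.

H = 5.6746, df = 3, p = 0.128561, fail to reject H0.


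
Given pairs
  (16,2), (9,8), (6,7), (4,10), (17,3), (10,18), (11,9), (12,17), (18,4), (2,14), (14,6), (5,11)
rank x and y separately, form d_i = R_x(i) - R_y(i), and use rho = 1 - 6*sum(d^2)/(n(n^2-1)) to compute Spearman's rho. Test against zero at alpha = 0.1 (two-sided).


Step 1: Rank x and y separately (midranks; no ties here).
rank(x): 16->10, 9->5, 6->4, 4->2, 17->11, 10->6, 11->7, 12->8, 18->12, 2->1, 14->9, 5->3
rank(y): 2->1, 8->6, 7->5, 10->8, 3->2, 18->12, 9->7, 17->11, 4->3, 14->10, 6->4, 11->9
Step 2: d_i = R_x(i) - R_y(i); compute d_i^2.
  (10-1)^2=81, (5-6)^2=1, (4-5)^2=1, (2-8)^2=36, (11-2)^2=81, (6-12)^2=36, (7-7)^2=0, (8-11)^2=9, (12-3)^2=81, (1-10)^2=81, (9-4)^2=25, (3-9)^2=36
sum(d^2) = 468.
Step 3: rho = 1 - 6*468 / (12*(12^2 - 1)) = 1 - 2808/1716 = -0.636364.
Step 4: Under H0, t = rho * sqrt((n-2)/(1-rho^2)) = -2.6087 ~ t(10).
Step 5: Two-sided p-value from the t-distribution with 10 df = 0.026097.
Step 6: alpha = 0.1. reject H0.

rho = -0.6364, p = 0.026097, reject H0 at alpha = 0.1.


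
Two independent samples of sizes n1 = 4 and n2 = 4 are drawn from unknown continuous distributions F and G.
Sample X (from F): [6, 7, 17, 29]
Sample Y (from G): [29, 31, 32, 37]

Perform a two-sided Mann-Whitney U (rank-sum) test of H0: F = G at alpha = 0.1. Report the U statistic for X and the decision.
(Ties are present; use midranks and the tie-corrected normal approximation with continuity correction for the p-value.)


Step 1: Combine and sort all 8 observations; assign midranks.
sorted (value, group): (6,X), (7,X), (17,X), (29,X), (29,Y), (31,Y), (32,Y), (37,Y)
ranks: 6->1, 7->2, 17->3, 29->4.5, 29->4.5, 31->6, 32->7, 37->8
Step 2: Rank sum for X: R1 = 1 + 2 + 3 + 4.5 = 10.5.
Step 3: U_X = R1 - n1(n1+1)/2 = 10.5 - 4*5/2 = 10.5 - 10 = 0.5.
       U_Y = n1*n2 - U_X = 16 - 0.5 = 15.5.
Step 4: Ties are present, so use the tie-corrected normal approximation (with continuity correction) for the p-value.
Step 5: p-value = 0.042066; compare to alpha = 0.1. reject H0.

U_X = 0.5, p = 0.042066, reject H0 at alpha = 0.1.


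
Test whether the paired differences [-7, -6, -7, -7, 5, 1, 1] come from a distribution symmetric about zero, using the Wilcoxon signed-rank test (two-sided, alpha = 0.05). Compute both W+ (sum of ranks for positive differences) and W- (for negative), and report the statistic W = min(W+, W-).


Step 1: Drop any zero differences (none here) and take |d_i|.
|d| = [7, 6, 7, 7, 5, 1, 1]
Step 2: Midrank |d_i| (ties get averaged ranks).
ranks: |7|->6, |6|->4, |7|->6, |7|->6, |5|->3, |1|->1.5, |1|->1.5
Step 3: Attach original signs; sum ranks with positive sign and with negative sign.
W+ = 3 + 1.5 + 1.5 = 6
W- = 6 + 4 + 6 + 6 = 22
(Check: W+ + W- = 28 should equal n(n+1)/2 = 28.)
Step 4: Test statistic W = min(W+, W-) = 6.
Step 5: Ties in |d|, so use the tie-corrected normal approximation.
        E[W] = n(n+1)/4 = 7*8/4 = 14.
        Tie groups: |d|=1 (t=2), |d|=7 (t=3); sum(t^3 - t) = 30.
        Var[W] = n(n+1)(2n+1)/24 - sum(t^3-t)/48 = 840/24 - 30/48 = 34.375.
        z = (W - E[W]) / sqrt(Var[W]) = (6 - 14) / 5.8630 = -1.3645.
        Two-sided p = 2*Phi(z) = 0.172415.
Step 6: alpha = 0.05. fail to reject H0.

W+ = 6, W- = 22, W = min = 6, p = 0.172415, fail to reject H0.


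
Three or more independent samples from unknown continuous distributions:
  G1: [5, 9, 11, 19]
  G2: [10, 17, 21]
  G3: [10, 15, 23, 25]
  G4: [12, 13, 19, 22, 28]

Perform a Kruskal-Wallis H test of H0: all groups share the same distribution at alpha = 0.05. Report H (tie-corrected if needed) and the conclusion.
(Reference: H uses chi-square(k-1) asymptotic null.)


Step 1: Combine all N = 16 observations and assign midranks.
sorted (value, group, rank): (5,G1,1), (9,G1,2), (10,G2,3.5), (10,G3,3.5), (11,G1,5), (12,G4,6), (13,G4,7), (15,G3,8), (17,G2,9), (19,G1,10.5), (19,G4,10.5), (21,G2,12), (22,G4,13), (23,G3,14), (25,G3,15), (28,G4,16)
Step 2: Sum ranks within each group.
R_1 = 18.5 (n_1 = 4)
R_2 = 24.5 (n_2 = 3)
R_3 = 40.5 (n_3 = 4)
R_4 = 52.5 (n_4 = 5)
Step 3: H = 12/(N(N+1)) * sum(R_i^2/n_i) - 3(N+1)
     = 12/(16*17) * (18.5^2/4 + 24.5^2/3 + 40.5^2/4 + 52.5^2/5) - 3*17
     = 0.044118 * 1246.96 - 51
     = 4.012868.
Step 4: Ties present; correction factor C = 1 - 12/(16^3 - 16) = 0.997059. Corrected H = 4.012868 / 0.997059 = 4.024705.
Step 5: Under H0, H ~ chi^2(3); p-value = 0.258809.
Step 6: alpha = 0.05. fail to reject H0.

H = 4.0247, df = 3, p = 0.258809, fail to reject H0.


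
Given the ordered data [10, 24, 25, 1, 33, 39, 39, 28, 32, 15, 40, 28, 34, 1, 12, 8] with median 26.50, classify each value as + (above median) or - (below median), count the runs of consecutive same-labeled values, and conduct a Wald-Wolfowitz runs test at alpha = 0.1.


Step 1: Compute median = 26.50; label A = above, B = below.
Labels in order: BBBBAAAAABAAABBB  (n_A = 8, n_B = 8)
Step 2: Count runs R = 5.
Step 3: Under H0 (random ordering), E[R] = 2*n_A*n_B/(n_A+n_B) + 1 = 2*8*8/16 + 1 = 9.0000.
        Var[R] = 2*n_A*n_B*(2*n_A*n_B - n_A - n_B) / ((n_A+n_B)^2 * (n_A+n_B-1)) = 14336/3840 = 3.7333.
        SD[R] = 1.9322.
Step 4: Continuity-corrected z = (R + 0.5 - E[R]) / SD[R] = (5 + 0.5 - 9.0000) / 1.9322 = -1.8114.
Step 5: Two-sided p-value via normal approximation = 2*(1 - Phi(|z|)) = 0.070076.
Step 6: alpha = 0.1. reject H0.

R = 5, z = -1.8114, p = 0.070076, reject H0.


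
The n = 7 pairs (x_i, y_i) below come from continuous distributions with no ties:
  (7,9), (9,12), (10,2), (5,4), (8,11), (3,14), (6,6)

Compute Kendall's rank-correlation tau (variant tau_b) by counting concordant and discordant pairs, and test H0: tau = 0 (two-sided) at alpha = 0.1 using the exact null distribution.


Step 1: Enumerate the 21 unordered pairs (i,j) with i<j and classify each by sign(x_j-x_i) * sign(y_j-y_i).
  (1,2):dx=+2,dy=+3->C; (1,3):dx=+3,dy=-7->D; (1,4):dx=-2,dy=-5->C; (1,5):dx=+1,dy=+2->C
  (1,6):dx=-4,dy=+5->D; (1,7):dx=-1,dy=-3->C; (2,3):dx=+1,dy=-10->D; (2,4):dx=-4,dy=-8->C
  (2,5):dx=-1,dy=-1->C; (2,6):dx=-6,dy=+2->D; (2,7):dx=-3,dy=-6->C; (3,4):dx=-5,dy=+2->D
  (3,5):dx=-2,dy=+9->D; (3,6):dx=-7,dy=+12->D; (3,7):dx=-4,dy=+4->D; (4,5):dx=+3,dy=+7->C
  (4,6):dx=-2,dy=+10->D; (4,7):dx=+1,dy=+2->C; (5,6):dx=-5,dy=+3->D; (5,7):dx=-2,dy=-5->C
  (6,7):dx=+3,dy=-8->D
Step 2: C = 10, D = 11, total pairs = 21.
Step 3: tau = (C - D)/(n(n-1)/2) = (10 - 11)/21 = -0.047619.
Step 4: Exact two-sided p-value (enumerate n! = 5040 permutations of y under H0): p = 1.000000.
Step 5: alpha = 0.1. fail to reject H0.

tau_b = -0.0476 (C=10, D=11), p = 1.000000, fail to reject H0.


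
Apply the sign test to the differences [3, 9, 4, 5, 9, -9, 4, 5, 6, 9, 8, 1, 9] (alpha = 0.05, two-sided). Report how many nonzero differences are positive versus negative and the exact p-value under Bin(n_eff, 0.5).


Step 1: Discard zero differences. Original n = 13; n_eff = number of nonzero differences = 13.
Nonzero differences (with sign): +3, +9, +4, +5, +9, -9, +4, +5, +6, +9, +8, +1, +9
Step 2: Count signs: positive = 12, negative = 1.
Step 3: Under H0: P(positive) = 0.5, so the number of positives S ~ Bin(13, 0.5).
Step 4: Two-sided exact p-value = sum of Bin(13,0.5) probabilities at or below the observed probability = 0.003418.
Step 5: alpha = 0.05. reject H0.

n_eff = 13, pos = 12, neg = 1, p = 0.003418, reject H0.


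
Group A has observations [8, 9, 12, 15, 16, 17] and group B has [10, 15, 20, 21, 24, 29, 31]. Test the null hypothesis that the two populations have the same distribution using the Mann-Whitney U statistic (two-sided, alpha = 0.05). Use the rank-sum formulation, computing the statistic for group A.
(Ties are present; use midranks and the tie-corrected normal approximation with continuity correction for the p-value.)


Step 1: Combine and sort all 13 observations; assign midranks.
sorted (value, group): (8,X), (9,X), (10,Y), (12,X), (15,X), (15,Y), (16,X), (17,X), (20,Y), (21,Y), (24,Y), (29,Y), (31,Y)
ranks: 8->1, 9->2, 10->3, 12->4, 15->5.5, 15->5.5, 16->7, 17->8, 20->9, 21->10, 24->11, 29->12, 31->13
Step 2: Rank sum for X: R1 = 1 + 2 + 4 + 5.5 + 7 + 8 = 27.5.
Step 3: U_X = R1 - n1(n1+1)/2 = 27.5 - 6*7/2 = 27.5 - 21 = 6.5.
       U_Y = n1*n2 - U_X = 42 - 6.5 = 35.5.
Step 4: Ties are present, so use the tie-corrected normal approximation (with continuity correction) for the p-value.
Step 5: p-value = 0.045204; compare to alpha = 0.05. reject H0.

U_X = 6.5, p = 0.045204, reject H0 at alpha = 0.05.


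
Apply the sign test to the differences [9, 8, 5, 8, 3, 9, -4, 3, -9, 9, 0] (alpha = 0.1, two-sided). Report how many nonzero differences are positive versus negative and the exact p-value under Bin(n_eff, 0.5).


Step 1: Discard zero differences. Original n = 11; n_eff = number of nonzero differences = 10.
Nonzero differences (with sign): +9, +8, +5, +8, +3, +9, -4, +3, -9, +9
Step 2: Count signs: positive = 8, negative = 2.
Step 3: Under H0: P(positive) = 0.5, so the number of positives S ~ Bin(10, 0.5).
Step 4: Two-sided exact p-value = sum of Bin(10,0.5) probabilities at or below the observed probability = 0.109375.
Step 5: alpha = 0.1. fail to reject H0.

n_eff = 10, pos = 8, neg = 2, p = 0.109375, fail to reject H0.


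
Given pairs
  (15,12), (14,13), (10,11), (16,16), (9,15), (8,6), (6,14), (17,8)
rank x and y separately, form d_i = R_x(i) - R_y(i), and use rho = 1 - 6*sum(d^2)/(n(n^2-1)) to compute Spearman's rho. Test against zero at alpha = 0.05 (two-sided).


Step 1: Rank x and y separately (midranks; no ties here).
rank(x): 15->6, 14->5, 10->4, 16->7, 9->3, 8->2, 6->1, 17->8
rank(y): 12->4, 13->5, 11->3, 16->8, 15->7, 6->1, 14->6, 8->2
Step 2: d_i = R_x(i) - R_y(i); compute d_i^2.
  (6-4)^2=4, (5-5)^2=0, (4-3)^2=1, (7-8)^2=1, (3-7)^2=16, (2-1)^2=1, (1-6)^2=25, (8-2)^2=36
sum(d^2) = 84.
Step 3: rho = 1 - 6*84 / (8*(8^2 - 1)) = 1 - 504/504 = 0.000000.
Step 4: Under H0, t = rho * sqrt((n-2)/(1-rho^2)) = 0.0000 ~ t(6).
Step 5: Two-sided p-value from the t-distribution with 6 df = 1.000000.
Step 6: alpha = 0.05. fail to reject H0.

rho = 0.0000, p = 1.000000, fail to reject H0 at alpha = 0.05.


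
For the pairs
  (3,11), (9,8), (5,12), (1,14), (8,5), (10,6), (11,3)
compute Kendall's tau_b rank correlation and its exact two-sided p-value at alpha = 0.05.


Step 1: Enumerate the 21 unordered pairs (i,j) with i<j and classify each by sign(x_j-x_i) * sign(y_j-y_i).
  (1,2):dx=+6,dy=-3->D; (1,3):dx=+2,dy=+1->C; (1,4):dx=-2,dy=+3->D; (1,5):dx=+5,dy=-6->D
  (1,6):dx=+7,dy=-5->D; (1,7):dx=+8,dy=-8->D; (2,3):dx=-4,dy=+4->D; (2,4):dx=-8,dy=+6->D
  (2,5):dx=-1,dy=-3->C; (2,6):dx=+1,dy=-2->D; (2,7):dx=+2,dy=-5->D; (3,4):dx=-4,dy=+2->D
  (3,5):dx=+3,dy=-7->D; (3,6):dx=+5,dy=-6->D; (3,7):dx=+6,dy=-9->D; (4,5):dx=+7,dy=-9->D
  (4,6):dx=+9,dy=-8->D; (4,7):dx=+10,dy=-11->D; (5,6):dx=+2,dy=+1->C; (5,7):dx=+3,dy=-2->D
  (6,7):dx=+1,dy=-3->D
Step 2: C = 3, D = 18, total pairs = 21.
Step 3: tau = (C - D)/(n(n-1)/2) = (3 - 18)/21 = -0.714286.
Step 4: Exact two-sided p-value (enumerate n! = 5040 permutations of y under H0): p = 0.030159.
Step 5: alpha = 0.05. reject H0.

tau_b = -0.7143 (C=3, D=18), p = 0.030159, reject H0.
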